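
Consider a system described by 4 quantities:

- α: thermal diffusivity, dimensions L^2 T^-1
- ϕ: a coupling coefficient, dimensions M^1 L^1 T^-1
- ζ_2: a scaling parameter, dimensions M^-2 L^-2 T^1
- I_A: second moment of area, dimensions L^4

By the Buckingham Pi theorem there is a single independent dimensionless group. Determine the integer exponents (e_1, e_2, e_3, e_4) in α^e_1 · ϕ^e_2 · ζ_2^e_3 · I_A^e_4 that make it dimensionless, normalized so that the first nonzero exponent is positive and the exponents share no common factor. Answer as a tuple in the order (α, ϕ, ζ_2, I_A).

M: e_1·(0) + e_2·(1) + e_3·(-2) + e_4·(0) = 0
L: e_1·(2) + e_2·(1) + e_3·(-2) + e_4·(4) = 0
T: e_1·(-1) + e_2·(-1) + e_3·(1) + e_4·(0) = 0
Solving this homogeneous linear system for the smallest-integer solution (first nonzero entry positive) gives (2, -4, -2, -1).

(2, -4, -2, -1)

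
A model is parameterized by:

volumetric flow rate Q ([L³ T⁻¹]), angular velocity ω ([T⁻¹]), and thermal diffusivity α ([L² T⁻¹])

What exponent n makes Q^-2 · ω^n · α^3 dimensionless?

-1

Balance the T exponent: (-1)·n from ω, plus −2·(-1) + 3·(-1) = -1 from the rest, must sum to zero.
−n − 1 = 0, so n = -1.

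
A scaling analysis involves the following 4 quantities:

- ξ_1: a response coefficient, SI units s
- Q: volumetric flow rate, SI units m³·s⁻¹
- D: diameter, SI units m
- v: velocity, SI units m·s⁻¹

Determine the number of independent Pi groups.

2

There are 4 variables and 2 base dimensions (L, T).
The dimension matrix has rank 2.
Independent dimensionless groups: 4 − 2 = 2.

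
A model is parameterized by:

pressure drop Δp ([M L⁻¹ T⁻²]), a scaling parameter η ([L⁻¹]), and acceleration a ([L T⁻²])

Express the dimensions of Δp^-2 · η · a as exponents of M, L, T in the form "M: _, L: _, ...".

Collect each base-dimension exponent across the product:
  M: −2·(1) + (0) + (0) = -2
  L: −2·(-1) + (-1) + (1) = 2
  T: −2·(-2) + (0) + (-2) = 2
So the dimensions are [M⁻² L² T²].

M: -2, L: 2, T: 2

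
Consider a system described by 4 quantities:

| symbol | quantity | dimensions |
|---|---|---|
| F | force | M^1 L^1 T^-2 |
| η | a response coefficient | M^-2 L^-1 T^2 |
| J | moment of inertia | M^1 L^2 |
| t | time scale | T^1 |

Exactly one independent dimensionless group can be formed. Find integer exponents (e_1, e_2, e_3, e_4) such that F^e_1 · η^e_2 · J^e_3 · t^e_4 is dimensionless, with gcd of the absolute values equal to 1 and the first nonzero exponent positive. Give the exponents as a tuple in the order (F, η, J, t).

M: e_1·(1) + e_2·(-2) + e_3·(1) + e_4·(0) = 0
L: e_1·(1) + e_2·(-1) + e_3·(2) + e_4·(0) = 0
T: e_1·(-2) + e_2·(2) + e_3·(0) + e_4·(1) = 0
Solving this homogeneous linear system for the smallest-integer solution (first nonzero entry positive) gives (3, 1, -1, 4).

(3, 1, -1, 4)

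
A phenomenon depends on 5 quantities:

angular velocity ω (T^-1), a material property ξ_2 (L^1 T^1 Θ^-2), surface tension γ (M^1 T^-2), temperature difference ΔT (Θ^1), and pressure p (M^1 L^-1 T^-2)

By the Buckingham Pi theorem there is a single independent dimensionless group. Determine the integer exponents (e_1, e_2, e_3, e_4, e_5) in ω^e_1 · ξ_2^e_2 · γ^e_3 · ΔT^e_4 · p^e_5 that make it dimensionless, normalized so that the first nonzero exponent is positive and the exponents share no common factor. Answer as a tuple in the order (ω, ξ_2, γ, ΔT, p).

(1, 1, -1, 2, 1)

M: e_1·(0) + e_2·(0) + e_3·(1) + e_4·(0) + e_5·(1) = 0
L: e_1·(0) + e_2·(1) + e_3·(0) + e_4·(0) + e_5·(-1) = 0
T: e_1·(-1) + e_2·(1) + e_3·(-2) + e_4·(0) + e_5·(-2) = 0
Θ: e_1·(0) + e_2·(-2) + e_3·(0) + e_4·(1) + e_5·(0) = 0
Solving this homogeneous linear system for the smallest-integer solution (first nonzero entry positive) gives (1, 1, -1, 2, 1).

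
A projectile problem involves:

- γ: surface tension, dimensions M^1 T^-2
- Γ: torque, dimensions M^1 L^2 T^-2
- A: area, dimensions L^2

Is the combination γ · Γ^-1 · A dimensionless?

Sum the exponent of each base dimension across the product:
  M: [γ]_M − [Γ]_M + [A]_M = (1) − (1) + (0) = 0
  L: [γ]_L − [Γ]_L + [A]_L = (0) − (2) + (2) = 0
  T: [γ]_T − [Γ]_T + [A]_T = (-2) − (-2) + (0) = 0
All base exponents vanish — dimensionless.

yes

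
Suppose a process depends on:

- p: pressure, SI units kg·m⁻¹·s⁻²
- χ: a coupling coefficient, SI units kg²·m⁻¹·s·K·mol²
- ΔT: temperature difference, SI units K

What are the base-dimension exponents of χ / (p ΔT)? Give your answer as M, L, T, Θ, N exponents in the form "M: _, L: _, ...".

Collect each base-dimension exponent across the product:
  M: −(1) + (2) − (0) = 1
  L: −(-1) + (-1) − (0) = 0
  T: −(-2) + (1) − (0) = 3
  Θ: −(0) + (1) − (1) = 0
  N: −(0) + (2) − (0) = 2
So the dimensions are [M T³ N²].

M: 1, L: 0, T: 3, Θ: 0, N: 2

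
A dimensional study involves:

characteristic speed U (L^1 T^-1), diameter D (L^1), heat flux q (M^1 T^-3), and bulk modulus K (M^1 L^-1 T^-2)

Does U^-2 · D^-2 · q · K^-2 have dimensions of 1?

no

Sum the exponent of each base dimension across the product:
  M: −2·[U]_M − 2·[D]_M + [q]_M − 2·[K]_M = −2·(0) − 2·(0) + (1) − 2·(1) = -1
  L: −2·[U]_L − 2·[D]_L + [q]_L − 2·[K]_L = −2·(1) − 2·(1) + (0) − 2·(-1) = -2
  T: −2·[U]_T − 2·[D]_T + [q]_T − 2·[K]_T = −2·(-1) − 2·(0) + (-3) − 2·(-2) = 3
Net dimensions [M⁻¹ L⁻² T³] ≠ [1] — not dimensionless.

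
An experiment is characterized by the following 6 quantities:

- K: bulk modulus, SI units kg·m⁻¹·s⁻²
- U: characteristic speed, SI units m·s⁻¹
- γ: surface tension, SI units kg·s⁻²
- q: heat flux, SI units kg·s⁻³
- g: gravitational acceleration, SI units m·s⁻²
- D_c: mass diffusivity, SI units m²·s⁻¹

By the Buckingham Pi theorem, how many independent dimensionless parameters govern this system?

3

There are 6 variables and 3 base dimensions (M, L, T).
The dimension matrix has rank 3.
Independent dimensionless groups: 6 − 3 = 3.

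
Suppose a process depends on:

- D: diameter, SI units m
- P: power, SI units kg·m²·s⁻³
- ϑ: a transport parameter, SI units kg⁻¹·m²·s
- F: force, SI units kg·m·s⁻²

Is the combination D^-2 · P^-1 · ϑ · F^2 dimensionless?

Sum the exponent of each base dimension across the product:
  M: −2·[D]_M − [P]_M + [ϑ]_M + 2·[F]_M = −2·(0) − (1) + (-1) + 2·(1) = 0
  L: −2·[D]_L − [P]_L + [ϑ]_L + 2·[F]_L = −2·(1) − (2) + (2) + 2·(1) = 0
  T: −2·[D]_T − [P]_T + [ϑ]_T + 2·[F]_T = −2·(0) − (-3) + (1) + 2·(-2) = 0
  Θ: −2·[D]_Θ − [P]_Θ + [ϑ]_Θ + 2·[F]_Θ = −2·(0) − (0) + (0) + 2·(0) = 0
All base exponents vanish — dimensionless.

yes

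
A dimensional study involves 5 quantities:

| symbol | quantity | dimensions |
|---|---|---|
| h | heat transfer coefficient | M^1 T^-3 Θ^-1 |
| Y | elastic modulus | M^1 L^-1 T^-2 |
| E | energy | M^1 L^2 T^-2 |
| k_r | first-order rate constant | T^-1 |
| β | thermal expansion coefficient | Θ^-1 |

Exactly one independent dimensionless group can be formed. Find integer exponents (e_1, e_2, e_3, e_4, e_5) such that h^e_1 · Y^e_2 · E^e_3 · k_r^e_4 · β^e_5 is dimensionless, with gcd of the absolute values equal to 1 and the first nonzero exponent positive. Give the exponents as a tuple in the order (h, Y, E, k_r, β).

M: e_1·(1) + e_2·(1) + e_3·(1) + e_4·(0) + e_5·(0) = 0
L: e_1·(0) + e_2·(-1) + e_3·(2) + e_4·(0) + e_5·(0) = 0
T: e_1·(-3) + e_2·(-2) + e_3·(-2) + e_4·(-1) + e_5·(0) = 0
Θ: e_1·(-1) + e_2·(0) + e_3·(0) + e_4·(0) + e_5·(-1) = 0
Solving this homogeneous linear system for the smallest-integer solution (first nonzero entry positive) gives (3, -2, -1, -3, -3).

(3, -2, -1, -3, -3)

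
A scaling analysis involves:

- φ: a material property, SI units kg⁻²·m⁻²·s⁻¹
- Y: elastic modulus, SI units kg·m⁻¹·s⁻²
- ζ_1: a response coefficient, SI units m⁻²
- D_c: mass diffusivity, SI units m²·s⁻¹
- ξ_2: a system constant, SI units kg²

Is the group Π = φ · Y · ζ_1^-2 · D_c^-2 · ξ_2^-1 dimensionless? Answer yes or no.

Sum the exponent of each base dimension across the product:
  M: [φ]_M + [Y]_M − 2·[ζ_1]_M − 2·[D_c]_M − [ξ_2]_M = (-2) + (1) − 2·(0) − 2·(0) − (2) = -3
  L: [φ]_L + [Y]_L − 2·[ζ_1]_L − 2·[D_c]_L − [ξ_2]_L = (-2) + (-1) − 2·(-2) − 2·(2) − (0) = -3
  T: [φ]_T + [Y]_T − 2·[ζ_1]_T − 2·[D_c]_T − [ξ_2]_T = (-1) + (-2) − 2·(0) − 2·(-1) − (0) = -1
Net dimensions [M⁻³ L⁻³ T⁻¹] ≠ [1] — not dimensionless.

no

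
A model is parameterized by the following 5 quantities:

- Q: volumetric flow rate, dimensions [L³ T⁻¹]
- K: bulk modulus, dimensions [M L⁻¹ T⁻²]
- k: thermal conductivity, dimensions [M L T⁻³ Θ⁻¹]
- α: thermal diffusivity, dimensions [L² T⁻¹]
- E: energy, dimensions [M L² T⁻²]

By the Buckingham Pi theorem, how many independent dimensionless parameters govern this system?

1

There are 5 variables and 4 base dimensions (M, L, T, Θ).
The dimension matrix has rank 4.
Independent dimensionless groups: 5 − 4 = 1.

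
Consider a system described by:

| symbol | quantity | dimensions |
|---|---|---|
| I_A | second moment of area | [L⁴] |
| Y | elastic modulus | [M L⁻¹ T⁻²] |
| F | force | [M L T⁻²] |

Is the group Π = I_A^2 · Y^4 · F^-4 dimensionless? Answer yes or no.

Sum the exponent of each base dimension across the product:
  M: 2·[I_A]_M + 4·[Y]_M − 4·[F]_M = 2·(0) + 4·(1) − 4·(1) = 0
  L: 2·[I_A]_L + 4·[Y]_L − 4·[F]_L = 2·(4) + 4·(-1) − 4·(1) = 0
  T: 2·[I_A]_T + 4·[Y]_T − 4·[F]_T = 2·(0) + 4·(-2) − 4·(-2) = 0
All base exponents vanish — dimensionless.

yes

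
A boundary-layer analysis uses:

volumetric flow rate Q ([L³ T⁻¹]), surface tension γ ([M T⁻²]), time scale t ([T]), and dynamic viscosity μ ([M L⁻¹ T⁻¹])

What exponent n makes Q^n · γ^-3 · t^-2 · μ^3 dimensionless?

Balance the L exponent: (3)·n from Q, plus −3·(0) − 2·(0) + 3·(-1) = -3 from the rest, must sum to zero.
3n − 3 = 0, so n = 1.

1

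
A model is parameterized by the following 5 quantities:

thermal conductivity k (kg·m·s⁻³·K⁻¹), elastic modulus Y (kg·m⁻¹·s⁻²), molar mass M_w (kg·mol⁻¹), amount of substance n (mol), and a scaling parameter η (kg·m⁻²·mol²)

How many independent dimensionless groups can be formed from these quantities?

There are 5 variables and 5 base dimensions (M, L, T, Θ, N).
The dimension matrix has rank 5.
Independent dimensionless groups: 5 − 5 = 0.

0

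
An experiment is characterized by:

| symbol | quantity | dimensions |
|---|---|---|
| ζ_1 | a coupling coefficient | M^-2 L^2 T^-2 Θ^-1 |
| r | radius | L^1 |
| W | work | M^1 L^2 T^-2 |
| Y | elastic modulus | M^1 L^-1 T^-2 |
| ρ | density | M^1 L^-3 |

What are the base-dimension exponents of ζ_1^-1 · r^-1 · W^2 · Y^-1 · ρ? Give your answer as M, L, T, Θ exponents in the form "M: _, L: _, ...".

Collect each base-dimension exponent across the product:
  M: −(-2) − (0) + 2·(1) − (1) + (1) = 4
  L: −(2) − (1) + 2·(2) − (-1) + (-3) = -1
  T: −(-2) − (0) + 2·(-2) − (-2) + (0) = 0
  Θ: −(-1) − (0) + 2·(0) − (0) + (0) = 1
So the dimensions are [M⁴ L⁻¹ Θ].

M: 4, L: -1, T: 0, Θ: 1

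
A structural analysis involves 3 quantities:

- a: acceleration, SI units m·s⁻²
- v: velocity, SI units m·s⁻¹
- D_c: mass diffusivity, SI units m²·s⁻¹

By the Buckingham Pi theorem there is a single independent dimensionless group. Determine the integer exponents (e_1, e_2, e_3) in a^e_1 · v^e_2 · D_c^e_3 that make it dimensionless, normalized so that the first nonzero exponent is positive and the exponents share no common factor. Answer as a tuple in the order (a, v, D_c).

(1, -3, 1)

L: e_1·(1) + e_2·(1) + e_3·(2) = 0
T: e_1·(-2) + e_2·(-1) + e_3·(-1) = 0
Solving this homogeneous linear system for the smallest-integer solution (first nonzero entry positive) gives (1, -3, 1).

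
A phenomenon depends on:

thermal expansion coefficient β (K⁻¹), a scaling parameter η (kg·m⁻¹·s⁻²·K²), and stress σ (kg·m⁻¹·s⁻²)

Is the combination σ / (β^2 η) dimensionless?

yes

Sum the exponent of each base dimension across the product:
  M: −2·[β]_M − [η]_M + [σ]_M = −2·(0) − (1) + (1) = 0
  L: −2·[β]_L − [η]_L + [σ]_L = −2·(0) − (-1) + (-1) = 0
  T: −2·[β]_T − [η]_T + [σ]_T = −2·(0) − (-2) + (-2) = 0
  Θ: −2·[β]_Θ − [η]_Θ + [σ]_Θ = −2·(-1) − (2) + (0) = 0
All base exponents vanish — dimensionless.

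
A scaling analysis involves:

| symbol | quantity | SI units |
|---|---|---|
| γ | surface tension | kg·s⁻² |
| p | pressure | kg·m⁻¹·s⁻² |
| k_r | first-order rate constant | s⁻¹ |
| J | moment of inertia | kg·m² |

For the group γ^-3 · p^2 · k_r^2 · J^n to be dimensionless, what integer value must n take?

1

Balance the M exponent: (1)·n from J, plus −3·(1) + 2·(1) + 2·(0) = -1 from the rest, must sum to zero.
n − 1 = 0, so n = 1.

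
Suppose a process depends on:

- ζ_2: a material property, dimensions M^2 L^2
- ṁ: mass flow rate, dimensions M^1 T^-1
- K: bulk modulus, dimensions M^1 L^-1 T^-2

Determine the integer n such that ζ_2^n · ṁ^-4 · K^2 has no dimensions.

1

Balance the M exponent: (2)·n from ζ_2, plus −4·(1) + 2·(1) = -2 from the rest, must sum to zero.
2n − 2 = 0, so n = 1.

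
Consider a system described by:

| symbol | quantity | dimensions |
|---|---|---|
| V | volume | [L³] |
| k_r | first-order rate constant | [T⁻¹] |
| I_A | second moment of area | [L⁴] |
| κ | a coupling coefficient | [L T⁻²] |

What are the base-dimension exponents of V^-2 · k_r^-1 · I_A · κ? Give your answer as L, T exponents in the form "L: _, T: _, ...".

L: -1, T: -1

Collect each base-dimension exponent across the product:
  L: −2·(3) − (0) + (4) + (1) = -1
  T: −2·(0) − (-1) + (0) + (-2) = -1
So the dimensions are [L⁻¹ T⁻¹].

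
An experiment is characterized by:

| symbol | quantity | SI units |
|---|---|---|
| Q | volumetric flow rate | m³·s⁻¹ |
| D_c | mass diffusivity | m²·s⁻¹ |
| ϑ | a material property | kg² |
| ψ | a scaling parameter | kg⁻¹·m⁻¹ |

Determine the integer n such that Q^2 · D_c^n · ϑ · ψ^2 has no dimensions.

-2

Balance the L exponent: (2)·n from D_c, plus 2·(3) + (0) + 2·(-1) = 4 from the rest, must sum to zero.
2n + 4 = 0, so n = -2.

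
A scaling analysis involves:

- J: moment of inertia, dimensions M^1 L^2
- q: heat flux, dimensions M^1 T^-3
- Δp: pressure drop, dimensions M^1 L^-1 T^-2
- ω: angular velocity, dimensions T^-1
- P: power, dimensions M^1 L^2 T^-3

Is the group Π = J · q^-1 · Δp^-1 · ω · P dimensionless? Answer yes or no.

no

Sum the exponent of each base dimension across the product:
  M: [J]_M − [q]_M − [Δp]_M + [ω]_M + [P]_M = (1) − (1) − (1) + (0) + (1) = 0
  L: [J]_L − [q]_L − [Δp]_L + [ω]_L + [P]_L = (2) − (0) − (-1) + (0) + (2) = 5
  T: [J]_T − [q]_T − [Δp]_T + [ω]_T + [P]_T = (0) − (-3) − (-2) + (-1) + (-3) = 1
Net dimensions [L⁵ T] ≠ [1] — not dimensionless.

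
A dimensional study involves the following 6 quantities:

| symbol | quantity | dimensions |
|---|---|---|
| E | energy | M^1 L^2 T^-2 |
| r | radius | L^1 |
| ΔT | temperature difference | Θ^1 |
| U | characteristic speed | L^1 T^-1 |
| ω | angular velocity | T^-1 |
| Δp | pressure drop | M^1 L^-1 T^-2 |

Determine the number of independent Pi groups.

2

There are 6 variables and 4 base dimensions (M, L, T, Θ).
The dimension matrix has rank 4.
Independent dimensionless groups: 6 − 4 = 2.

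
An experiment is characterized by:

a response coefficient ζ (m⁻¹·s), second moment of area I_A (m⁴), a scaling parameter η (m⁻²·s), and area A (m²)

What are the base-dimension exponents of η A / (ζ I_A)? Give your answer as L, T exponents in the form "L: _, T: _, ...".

L: -3, T: 0

Collect each base-dimension exponent across the product:
  L: −(-1) − (4) + (-2) + (2) = -3
  T: −(1) − (0) + (1) + (0) = 0
So the dimensions are [L⁻³].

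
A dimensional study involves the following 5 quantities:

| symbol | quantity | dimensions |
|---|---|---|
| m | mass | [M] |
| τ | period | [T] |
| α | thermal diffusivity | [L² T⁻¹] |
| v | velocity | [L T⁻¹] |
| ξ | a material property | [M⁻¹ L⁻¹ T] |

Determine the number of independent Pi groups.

2

There are 5 variables and 3 base dimensions (M, L, T).
The dimension matrix has rank 3.
Independent dimensionless groups: 5 − 3 = 2.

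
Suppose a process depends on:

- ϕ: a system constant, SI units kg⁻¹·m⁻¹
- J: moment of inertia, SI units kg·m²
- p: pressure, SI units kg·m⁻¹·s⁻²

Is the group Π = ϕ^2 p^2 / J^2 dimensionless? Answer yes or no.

no

Sum the exponent of each base dimension across the product:
  M: 2·[ϕ]_M − 2·[J]_M + 2·[p]_M = 2·(-1) − 2·(1) + 2·(1) = -2
  L: 2·[ϕ]_L − 2·[J]_L + 2·[p]_L = 2·(-1) − 2·(2) + 2·(-1) = -8
  T: 2·[ϕ]_T − 2·[J]_T + 2·[p]_T = 2·(0) − 2·(0) + 2·(-2) = -4
Net dimensions [M⁻² L⁻⁸ T⁻⁴] ≠ [1] — not dimensionless.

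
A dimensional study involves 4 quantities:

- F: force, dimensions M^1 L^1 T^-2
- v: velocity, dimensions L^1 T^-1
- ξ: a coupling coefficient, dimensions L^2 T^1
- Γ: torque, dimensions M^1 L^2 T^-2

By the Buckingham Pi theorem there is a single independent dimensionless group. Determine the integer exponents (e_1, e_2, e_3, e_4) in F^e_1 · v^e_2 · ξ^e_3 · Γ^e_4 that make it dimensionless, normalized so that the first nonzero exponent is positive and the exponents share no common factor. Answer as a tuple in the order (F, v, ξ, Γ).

(3, 1, 1, -3)

M: e_1·(1) + e_2·(0) + e_3·(0) + e_4·(1) = 0
L: e_1·(1) + e_2·(1) + e_3·(2) + e_4·(2) = 0
T: e_1·(-2) + e_2·(-1) + e_3·(1) + e_4·(-2) = 0
Solving this homogeneous linear system for the smallest-integer solution (first nonzero entry positive) gives (3, 1, 1, -3).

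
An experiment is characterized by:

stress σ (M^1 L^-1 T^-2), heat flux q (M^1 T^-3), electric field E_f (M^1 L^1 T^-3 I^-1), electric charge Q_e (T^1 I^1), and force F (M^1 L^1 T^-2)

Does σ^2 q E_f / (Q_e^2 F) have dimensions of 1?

Sum the exponent of each base dimension across the product:
  M: 2·[σ]_M + [q]_M + [E_f]_M − 2·[Q_e]_M − [F]_M = 2·(1) + (1) + (1) − 2·(0) − (1) = 3
  L: 2·[σ]_L + [q]_L + [E_f]_L − 2·[Q_e]_L − [F]_L = 2·(-1) + (0) + (1) − 2·(0) − (1) = -2
  T: 2·[σ]_T + [q]_T + [E_f]_T − 2·[Q_e]_T − [F]_T = 2·(-2) + (-3) + (-3) − 2·(1) − (-2) = -10
  I: 2·[σ]_I + [q]_I + [E_f]_I − 2·[Q_e]_I − [F]_I = 2·(0) + (0) + (-1) − 2·(1) − (0) = -3
Net dimensions [M³ L⁻² T⁻¹⁰ I⁻³] ≠ [1] — not dimensionless.

no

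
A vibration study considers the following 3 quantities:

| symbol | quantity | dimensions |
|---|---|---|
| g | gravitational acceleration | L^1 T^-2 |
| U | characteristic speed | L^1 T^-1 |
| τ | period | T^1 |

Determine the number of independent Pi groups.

1

There are 3 variables and 2 base dimensions (L, T).
The dimension matrix has rank 2.
Independent dimensionless groups: 3 − 2 = 1.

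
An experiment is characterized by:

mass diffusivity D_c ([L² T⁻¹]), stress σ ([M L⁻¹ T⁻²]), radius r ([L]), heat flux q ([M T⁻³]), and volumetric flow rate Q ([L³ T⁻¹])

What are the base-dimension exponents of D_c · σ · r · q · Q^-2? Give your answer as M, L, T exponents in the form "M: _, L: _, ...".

Collect each base-dimension exponent across the product:
  M: (0) + (1) + (0) + (1) − 2·(0) = 2
  L: (2) + (-1) + (1) + (0) − 2·(3) = -4
  T: (-1) + (-2) + (0) + (-3) − 2·(-1) = -4
So the dimensions are [M² L⁻⁴ T⁻⁴].

M: 2, L: -4, T: -4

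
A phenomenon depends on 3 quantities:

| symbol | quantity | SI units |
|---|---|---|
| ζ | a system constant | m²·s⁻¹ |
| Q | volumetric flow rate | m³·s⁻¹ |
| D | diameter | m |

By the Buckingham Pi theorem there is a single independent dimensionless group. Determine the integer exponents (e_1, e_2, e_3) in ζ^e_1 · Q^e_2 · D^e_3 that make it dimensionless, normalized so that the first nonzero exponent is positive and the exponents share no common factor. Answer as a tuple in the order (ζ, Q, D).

(1, -1, 1)

L: e_1·(2) + e_2·(3) + e_3·(1) = 0
T: e_1·(-1) + e_2·(-1) + e_3·(0) = 0
Solving this homogeneous linear system for the smallest-integer solution (first nonzero entry positive) gives (1, -1, 1).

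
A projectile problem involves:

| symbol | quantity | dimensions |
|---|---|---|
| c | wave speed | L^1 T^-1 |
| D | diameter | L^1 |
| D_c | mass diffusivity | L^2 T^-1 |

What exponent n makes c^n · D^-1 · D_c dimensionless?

-1

Balance the L exponent: (1)·n from c, plus −(1) + (2) = 1 from the rest, must sum to zero.
n + 1 = 0, so n = -1.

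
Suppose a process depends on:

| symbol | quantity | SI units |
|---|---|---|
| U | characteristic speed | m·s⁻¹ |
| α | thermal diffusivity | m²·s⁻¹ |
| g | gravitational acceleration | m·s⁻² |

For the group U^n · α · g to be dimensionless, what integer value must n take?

Balance the L exponent: (1)·n from U, plus (2) + (1) = 3 from the rest, must sum to zero.
n + 3 = 0, so n = -3.

-3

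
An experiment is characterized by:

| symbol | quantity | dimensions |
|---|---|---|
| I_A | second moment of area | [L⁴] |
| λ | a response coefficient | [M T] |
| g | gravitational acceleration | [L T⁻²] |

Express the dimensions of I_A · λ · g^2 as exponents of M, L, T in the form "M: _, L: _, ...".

Collect each base-dimension exponent across the product:
  M: (0) + (1) + 2·(0) = 1
  L: (4) + (0) + 2·(1) = 6
  T: (0) + (1) + 2·(-2) = -3
So the dimensions are [M L⁶ T⁻³].

M: 1, L: 6, T: -3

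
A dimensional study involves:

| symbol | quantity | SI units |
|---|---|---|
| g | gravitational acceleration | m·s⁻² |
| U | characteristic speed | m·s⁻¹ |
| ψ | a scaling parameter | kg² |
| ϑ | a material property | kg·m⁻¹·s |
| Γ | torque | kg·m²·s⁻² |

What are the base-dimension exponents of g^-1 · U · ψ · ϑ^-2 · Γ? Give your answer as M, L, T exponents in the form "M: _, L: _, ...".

Collect each base-dimension exponent across the product:
  M: −(0) + (0) + (2) − 2·(1) + (1) = 1
  L: −(1) + (1) + (0) − 2·(-1) + (2) = 4
  T: −(-2) + (-1) + (0) − 2·(1) + (-2) = -3
So the dimensions are [M L⁴ T⁻³].

M: 1, L: 4, T: -3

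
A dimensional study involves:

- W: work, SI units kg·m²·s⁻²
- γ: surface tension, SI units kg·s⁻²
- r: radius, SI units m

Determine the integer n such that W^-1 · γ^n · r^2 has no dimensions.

1

Balance the M exponent: (1)·n from γ, plus −(1) + 2·(0) = -1 from the rest, must sum to zero.
n − 1 = 0, so n = 1.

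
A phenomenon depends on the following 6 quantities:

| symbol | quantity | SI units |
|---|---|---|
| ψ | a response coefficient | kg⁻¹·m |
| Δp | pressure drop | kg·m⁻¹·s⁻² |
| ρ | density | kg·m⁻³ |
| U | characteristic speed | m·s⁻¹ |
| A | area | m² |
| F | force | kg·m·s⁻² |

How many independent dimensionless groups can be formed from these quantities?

There are 6 variables and 3 base dimensions (M, L, T).
The dimension matrix has rank 3.
Independent dimensionless groups: 6 − 3 = 3.

3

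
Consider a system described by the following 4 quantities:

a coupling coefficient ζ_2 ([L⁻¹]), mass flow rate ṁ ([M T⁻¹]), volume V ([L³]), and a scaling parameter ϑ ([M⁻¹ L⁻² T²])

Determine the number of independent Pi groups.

There are 4 variables and 3 base dimensions (M, L, T).
The dimension matrix has rank 3.
Independent dimensionless groups: 4 − 3 = 1.

1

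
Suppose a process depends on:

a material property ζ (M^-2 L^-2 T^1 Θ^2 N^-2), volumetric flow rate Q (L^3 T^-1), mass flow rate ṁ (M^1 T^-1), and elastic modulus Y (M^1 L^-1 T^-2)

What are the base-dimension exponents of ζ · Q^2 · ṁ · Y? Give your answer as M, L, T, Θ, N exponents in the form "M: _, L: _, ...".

Collect each base-dimension exponent across the product:
  M: (-2) + 2·(0) + (1) + (1) = 0
  L: (-2) + 2·(3) + (0) + (-1) = 3
  T: (1) + 2·(-1) + (-1) + (-2) = -4
  Θ: (2) + 2·(0) + (0) + (0) = 2
  N: (-2) + 2·(0) + (0) + (0) = -2
So the dimensions are [L³ T⁻⁴ Θ² N⁻²].

M: 0, L: 3, T: -4, Θ: 2, N: -2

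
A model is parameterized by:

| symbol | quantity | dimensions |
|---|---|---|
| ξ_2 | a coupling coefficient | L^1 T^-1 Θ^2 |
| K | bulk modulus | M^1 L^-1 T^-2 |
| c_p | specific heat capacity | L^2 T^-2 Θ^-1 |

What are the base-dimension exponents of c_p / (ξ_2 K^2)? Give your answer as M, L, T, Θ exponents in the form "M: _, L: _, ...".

M: -2, L: 3, T: 3, Θ: -3

Collect each base-dimension exponent across the product:
  M: −(0) − 2·(1) + (0) = -2
  L: −(1) − 2·(-1) + (2) = 3
  T: −(-1) − 2·(-2) + (-2) = 3
  Θ: −(2) − 2·(0) + (-1) = -3
So the dimensions are [M⁻² L³ T³ Θ⁻³].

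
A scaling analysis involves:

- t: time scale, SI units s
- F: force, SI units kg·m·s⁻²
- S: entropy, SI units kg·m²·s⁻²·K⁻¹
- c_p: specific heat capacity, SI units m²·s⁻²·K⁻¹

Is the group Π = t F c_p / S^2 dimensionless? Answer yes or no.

no

Sum the exponent of each base dimension across the product:
  M: [t]_M + [F]_M − 2·[S]_M + [c_p]_M = (0) + (1) − 2·(1) + (0) = -1
  L: [t]_L + [F]_L − 2·[S]_L + [c_p]_L = (0) + (1) − 2·(2) + (2) = -1
  T: [t]_T + [F]_T − 2·[S]_T + [c_p]_T = (1) + (-2) − 2·(-2) + (-2) = 1
  Θ: [t]_Θ + [F]_Θ − 2·[S]_Θ + [c_p]_Θ = (0) + (0) − 2·(-1) + (-1) = 1
Net dimensions [M⁻¹ L⁻¹ T Θ] ≠ [1] — not dimensionless.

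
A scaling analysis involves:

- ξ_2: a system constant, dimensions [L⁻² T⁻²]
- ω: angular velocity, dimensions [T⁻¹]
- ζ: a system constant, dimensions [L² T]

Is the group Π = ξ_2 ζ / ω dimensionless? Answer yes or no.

Sum the exponent of each base dimension across the product:
  L: [ξ_2]_L − [ω]_L + [ζ]_L = (-2) − (0) + (2) = 0
  T: [ξ_2]_T − [ω]_T + [ζ]_T = (-2) − (-1) + (1) = 0
All base exponents vanish — dimensionless.

yes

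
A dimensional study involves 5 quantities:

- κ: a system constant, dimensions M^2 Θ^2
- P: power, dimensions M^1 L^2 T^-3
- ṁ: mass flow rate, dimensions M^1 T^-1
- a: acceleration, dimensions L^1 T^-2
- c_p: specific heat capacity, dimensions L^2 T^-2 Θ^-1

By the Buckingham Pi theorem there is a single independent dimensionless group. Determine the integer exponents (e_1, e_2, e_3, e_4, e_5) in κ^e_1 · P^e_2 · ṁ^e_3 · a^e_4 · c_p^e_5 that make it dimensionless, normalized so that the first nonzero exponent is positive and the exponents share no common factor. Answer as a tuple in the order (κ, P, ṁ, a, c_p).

M: e_1·(2) + e_2·(1) + e_3·(1) + e_4·(0) + e_5·(0) = 0
L: e_1·(0) + e_2·(2) + e_3·(0) + e_4·(1) + e_5·(2) = 0
T: e_1·(0) + e_2·(-3) + e_3·(-1) + e_4·(-2) + e_5·(-2) = 0
Θ: e_1·(2) + e_2·(0) + e_3·(0) + e_4·(0) + e_5·(-1) = 0
Solving this homogeneous linear system for the smallest-integer solution (first nonzero entry positive) gives (1, -3, 1, 2, 2).

(1, -3, 1, 2, 2)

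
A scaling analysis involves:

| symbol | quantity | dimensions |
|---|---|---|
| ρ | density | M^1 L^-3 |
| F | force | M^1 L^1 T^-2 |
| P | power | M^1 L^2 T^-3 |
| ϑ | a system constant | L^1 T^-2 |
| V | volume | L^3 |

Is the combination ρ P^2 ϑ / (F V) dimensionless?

no

Sum the exponent of each base dimension across the product:
  M: [ρ]_M − [F]_M + 2·[P]_M + [ϑ]_M − [V]_M = (1) − (1) + 2·(1) + (0) − (0) = 2
  L: [ρ]_L − [F]_L + 2·[P]_L + [ϑ]_L − [V]_L = (-3) − (1) + 2·(2) + (1) − (3) = -2
  T: [ρ]_T − [F]_T + 2·[P]_T + [ϑ]_T − [V]_T = (0) − (-2) + 2·(-3) + (-2) − (0) = -6
Net dimensions [M² L⁻² T⁻⁶] ≠ [1] — not dimensionless.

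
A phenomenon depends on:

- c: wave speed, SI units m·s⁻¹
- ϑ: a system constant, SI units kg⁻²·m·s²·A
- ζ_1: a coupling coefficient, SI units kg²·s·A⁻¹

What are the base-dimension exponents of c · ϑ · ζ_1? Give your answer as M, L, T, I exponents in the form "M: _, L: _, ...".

M: 0, L: 2, T: 2, I: 0

Collect each base-dimension exponent across the product:
  M: (0) + (-2) + (2) = 0
  L: (1) + (1) + (0) = 2
  T: (-1) + (2) + (1) = 2
  I: (0) + (1) + (-1) = 0
So the dimensions are [L² T²].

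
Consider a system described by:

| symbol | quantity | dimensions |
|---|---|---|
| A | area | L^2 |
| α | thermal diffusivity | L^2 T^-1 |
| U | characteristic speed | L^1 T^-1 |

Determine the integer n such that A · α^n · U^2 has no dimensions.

Balance the L exponent: (2)·n from α, plus (2) + 2·(1) = 4 from the rest, must sum to zero.
2n + 4 = 0, so n = -2.

-2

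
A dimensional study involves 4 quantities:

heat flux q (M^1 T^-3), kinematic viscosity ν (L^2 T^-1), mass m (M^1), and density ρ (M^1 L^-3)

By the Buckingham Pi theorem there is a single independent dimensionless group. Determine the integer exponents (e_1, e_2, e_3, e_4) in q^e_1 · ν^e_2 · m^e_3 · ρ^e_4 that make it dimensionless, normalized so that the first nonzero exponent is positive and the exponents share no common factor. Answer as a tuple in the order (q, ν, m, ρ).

M: e_1·(1) + e_2·(0) + e_3·(1) + e_4·(1) = 0
L: e_1·(0) + e_2·(2) + e_3·(0) + e_4·(-3) = 0
T: e_1·(-3) + e_2·(-1) + e_3·(0) + e_4·(0) = 0
Solving this homogeneous linear system for the smallest-integer solution (first nonzero entry positive) gives (1, -3, 1, -2).

(1, -3, 1, -2)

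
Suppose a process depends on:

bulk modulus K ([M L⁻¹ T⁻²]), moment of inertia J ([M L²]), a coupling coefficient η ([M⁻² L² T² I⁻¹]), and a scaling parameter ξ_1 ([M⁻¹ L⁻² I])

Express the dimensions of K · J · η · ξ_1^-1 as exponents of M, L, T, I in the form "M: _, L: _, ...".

Collect each base-dimension exponent across the product:
  M: (1) + (1) + (-2) − (-1) = 1
  L: (-1) + (2) + (2) − (-2) = 5
  T: (-2) + (0) + (2) − (0) = 0
  I: (0) + (0) + (-1) − (1) = -2
So the dimensions are [M L⁵ I⁻²].

M: 1, L: 5, T: 0, I: -2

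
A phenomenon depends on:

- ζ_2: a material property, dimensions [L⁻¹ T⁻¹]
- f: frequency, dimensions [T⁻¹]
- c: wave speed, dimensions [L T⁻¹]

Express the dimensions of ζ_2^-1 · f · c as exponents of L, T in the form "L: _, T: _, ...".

L: 2, T: -1

Collect each base-dimension exponent across the product:
  L: −(-1) + (0) + (1) = 2
  T: −(-1) + (-1) + (-1) = -1
So the dimensions are [L² T⁻¹].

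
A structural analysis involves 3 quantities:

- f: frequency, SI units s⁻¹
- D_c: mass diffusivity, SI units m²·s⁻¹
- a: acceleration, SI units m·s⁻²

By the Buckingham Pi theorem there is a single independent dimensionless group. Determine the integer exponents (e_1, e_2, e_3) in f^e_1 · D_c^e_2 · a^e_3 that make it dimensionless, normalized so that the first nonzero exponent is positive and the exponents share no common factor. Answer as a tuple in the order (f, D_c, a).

L: e_1·(0) + e_2·(2) + e_3·(1) = 0
T: e_1·(-1) + e_2·(-1) + e_3·(-2) = 0
Solving this homogeneous linear system for the smallest-integer solution (first nonzero entry positive) gives (3, 1, -2).

(3, 1, -2)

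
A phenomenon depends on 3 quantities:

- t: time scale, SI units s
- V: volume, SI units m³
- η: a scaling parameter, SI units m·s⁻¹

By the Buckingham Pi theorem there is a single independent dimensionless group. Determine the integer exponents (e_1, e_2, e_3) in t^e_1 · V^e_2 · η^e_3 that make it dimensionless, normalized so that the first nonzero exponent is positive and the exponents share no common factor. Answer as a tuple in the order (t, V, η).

L: e_1·(0) + e_2·(3) + e_3·(1) = 0
T: e_1·(1) + e_2·(0) + e_3·(-1) = 0
Solving this homogeneous linear system for the smallest-integer solution (first nonzero entry positive) gives (3, -1, 3).

(3, -1, 3)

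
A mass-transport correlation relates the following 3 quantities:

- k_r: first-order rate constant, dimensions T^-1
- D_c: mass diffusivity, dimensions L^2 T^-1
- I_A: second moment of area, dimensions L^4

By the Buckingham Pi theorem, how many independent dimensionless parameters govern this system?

There are 3 variables and 2 base dimensions (L, T).
The dimension matrix has rank 2.
Independent dimensionless groups: 3 − 2 = 1.

1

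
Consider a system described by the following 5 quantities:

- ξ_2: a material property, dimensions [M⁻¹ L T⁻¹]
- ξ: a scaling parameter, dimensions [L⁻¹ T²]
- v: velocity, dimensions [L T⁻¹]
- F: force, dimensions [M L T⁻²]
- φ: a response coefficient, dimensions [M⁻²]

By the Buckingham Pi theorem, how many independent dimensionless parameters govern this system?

2

There are 5 variables and 3 base dimensions (M, L, T).
The dimension matrix has rank 3.
Independent dimensionless groups: 5 − 3 = 2.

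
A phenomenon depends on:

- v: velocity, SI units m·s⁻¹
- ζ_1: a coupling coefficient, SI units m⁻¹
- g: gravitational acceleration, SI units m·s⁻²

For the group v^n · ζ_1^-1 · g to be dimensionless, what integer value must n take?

Balance the L exponent: (1)·n from v, plus −(-1) + (1) = 2 from the rest, must sum to zero.
n + 2 = 0, so n = -2.

-2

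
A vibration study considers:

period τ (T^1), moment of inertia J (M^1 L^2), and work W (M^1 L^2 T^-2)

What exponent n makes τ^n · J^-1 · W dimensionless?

Balance the T exponent: (1)·n from τ, plus −(0) + (-2) = -2 from the rest, must sum to zero.
n − 2 = 0, so n = 2.

2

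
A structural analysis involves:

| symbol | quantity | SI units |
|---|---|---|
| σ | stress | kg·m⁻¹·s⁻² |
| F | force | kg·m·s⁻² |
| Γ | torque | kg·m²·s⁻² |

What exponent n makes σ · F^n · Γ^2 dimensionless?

Balance the M exponent: (1)·n from F, plus (1) + 2·(1) = 3 from the rest, must sum to zero.
n + 3 = 0, so n = -3.

-3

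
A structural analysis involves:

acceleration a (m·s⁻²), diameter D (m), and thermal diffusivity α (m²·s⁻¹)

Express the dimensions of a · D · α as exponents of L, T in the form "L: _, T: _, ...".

Collect each base-dimension exponent across the product:
  L: (1) + (1) + (2) = 4
  T: (-2) + (0) + (-1) = -3
So the dimensions are [L⁴ T⁻³].

L: 4, T: -3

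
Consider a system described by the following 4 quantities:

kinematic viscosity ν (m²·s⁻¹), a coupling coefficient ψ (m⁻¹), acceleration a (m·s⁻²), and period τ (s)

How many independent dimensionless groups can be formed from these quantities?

There are 4 variables and 2 base dimensions (L, T).
The dimension matrix has rank 2.
Independent dimensionless groups: 4 − 2 = 2.

2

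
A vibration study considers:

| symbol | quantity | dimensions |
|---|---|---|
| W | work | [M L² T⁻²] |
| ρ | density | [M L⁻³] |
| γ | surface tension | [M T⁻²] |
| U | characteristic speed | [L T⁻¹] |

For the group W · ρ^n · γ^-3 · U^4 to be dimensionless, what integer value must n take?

Balance the M exponent: (1)·n from ρ, plus (1) − 3·(1) + 4·(0) = -2 from the rest, must sum to zero.
n − 2 = 0, so n = 2.

2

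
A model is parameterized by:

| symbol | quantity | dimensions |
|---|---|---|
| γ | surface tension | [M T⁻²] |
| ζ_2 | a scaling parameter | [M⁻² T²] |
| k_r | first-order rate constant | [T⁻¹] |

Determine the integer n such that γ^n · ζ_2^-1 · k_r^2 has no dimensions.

-2

Balance the M exponent: (1)·n from γ, plus −(-2) + 2·(0) = 2 from the rest, must sum to zero.
n + 2 = 0, so n = -2.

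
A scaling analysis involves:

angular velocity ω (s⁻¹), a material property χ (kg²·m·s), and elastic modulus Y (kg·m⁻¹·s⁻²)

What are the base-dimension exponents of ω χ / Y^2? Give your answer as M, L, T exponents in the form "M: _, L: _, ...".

M: 0, L: 3, T: 4

Collect each base-dimension exponent across the product:
  M: (0) + (2) − 2·(1) = 0
  L: (0) + (1) − 2·(-1) = 3
  T: (-1) + (1) − 2·(-2) = 4
So the dimensions are [L³ T⁴].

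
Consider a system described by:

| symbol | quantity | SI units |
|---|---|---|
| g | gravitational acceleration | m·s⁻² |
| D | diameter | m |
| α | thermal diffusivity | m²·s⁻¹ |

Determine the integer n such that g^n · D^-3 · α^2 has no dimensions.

-1

Balance the L exponent: (1)·n from g, plus −3·(1) + 2·(2) = 1 from the rest, must sum to zero.
n + 1 = 0, so n = -1.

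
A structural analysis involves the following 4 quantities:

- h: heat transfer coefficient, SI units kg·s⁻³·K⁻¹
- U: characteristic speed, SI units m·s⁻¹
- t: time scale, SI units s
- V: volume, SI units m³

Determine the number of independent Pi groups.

1

There are 4 variables and 4 base dimensions (M, L, T, Θ).
The dimension matrix has rank 3 (less than 4: the dimension vectors are linearly dependent).
Independent dimensionless groups: 4 − 3 = 1.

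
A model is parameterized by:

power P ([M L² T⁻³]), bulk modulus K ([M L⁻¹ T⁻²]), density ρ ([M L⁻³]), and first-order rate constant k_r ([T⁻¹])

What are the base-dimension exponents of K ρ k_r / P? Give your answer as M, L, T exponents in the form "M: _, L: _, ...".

Collect each base-dimension exponent across the product:
  M: −(1) + (1) + (1) + (0) = 1
  L: −(2) + (-1) + (-3) + (0) = -6
  T: −(-3) + (-2) + (0) + (-1) = 0
So the dimensions are [M L⁻⁶].

M: 1, L: -6, T: 0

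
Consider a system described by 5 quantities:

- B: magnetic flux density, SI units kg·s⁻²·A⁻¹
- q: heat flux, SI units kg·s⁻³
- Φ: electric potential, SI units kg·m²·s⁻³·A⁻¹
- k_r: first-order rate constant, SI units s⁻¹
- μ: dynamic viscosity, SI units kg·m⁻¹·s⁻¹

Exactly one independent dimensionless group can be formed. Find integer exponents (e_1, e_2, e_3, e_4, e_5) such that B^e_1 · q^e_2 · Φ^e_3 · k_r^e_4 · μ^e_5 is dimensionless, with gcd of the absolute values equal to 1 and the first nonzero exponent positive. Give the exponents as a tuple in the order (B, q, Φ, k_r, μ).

M: e_1·(1) + e_2·(1) + e_3·(1) + e_4·(0) + e_5·(1) = 0
L: e_1·(0) + e_2·(0) + e_3·(2) + e_4·(0) + e_5·(-1) = 0
T: e_1·(-2) + e_2·(-3) + e_3·(-3) + e_4·(-1) + e_5·(-1) = 0
I: e_1·(-1) + e_2·(0) + e_3·(-1) + e_4·(0) + e_5·(0) = 0
Solving this homogeneous linear system for the smallest-integer solution (first nonzero entry positive) gives (1, 2, -1, -3, -2).

(1, 2, -1, -3, -2)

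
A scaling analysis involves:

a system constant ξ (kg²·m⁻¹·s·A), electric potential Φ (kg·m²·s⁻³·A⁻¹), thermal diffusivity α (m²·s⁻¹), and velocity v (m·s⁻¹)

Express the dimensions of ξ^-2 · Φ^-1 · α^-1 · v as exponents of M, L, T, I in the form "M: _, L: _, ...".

M: -5, L: -1, T: 1, I: -1

Collect each base-dimension exponent across the product:
  M: −2·(2) − (1) − (0) + (0) = -5
  L: −2·(-1) − (2) − (2) + (1) = -1
  T: −2·(1) − (-3) − (-1) + (-1) = 1
  I: −2·(1) − (-1) − (0) + (0) = -1
So the dimensions are [M⁻⁵ L⁻¹ T I⁻¹].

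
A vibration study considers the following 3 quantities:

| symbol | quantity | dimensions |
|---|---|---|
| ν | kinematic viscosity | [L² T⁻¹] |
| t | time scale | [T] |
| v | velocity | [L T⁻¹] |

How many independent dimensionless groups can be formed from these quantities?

1

There are 3 variables and 2 base dimensions (L, T).
The dimension matrix has rank 2.
Independent dimensionless groups: 3 − 2 = 1.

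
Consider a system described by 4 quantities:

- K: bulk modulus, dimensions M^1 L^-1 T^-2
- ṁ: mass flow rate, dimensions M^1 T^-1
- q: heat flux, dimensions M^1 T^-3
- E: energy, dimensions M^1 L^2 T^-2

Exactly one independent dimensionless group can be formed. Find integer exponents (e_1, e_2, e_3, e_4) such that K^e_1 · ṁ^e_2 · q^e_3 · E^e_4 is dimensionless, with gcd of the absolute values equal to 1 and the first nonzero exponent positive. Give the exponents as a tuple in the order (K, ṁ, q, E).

M: e_1·(1) + e_2·(1) + e_3·(1) + e_4·(1) = 0
L: e_1·(-1) + e_2·(0) + e_3·(0) + e_4·(2) = 0
T: e_1·(-2) + e_2·(-1) + e_3·(-3) + e_4·(-2) = 0
Solving this homogeneous linear system for the smallest-integer solution (first nonzero entry positive) gives (4, -3, -3, 2).

(4, -3, -3, 2)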